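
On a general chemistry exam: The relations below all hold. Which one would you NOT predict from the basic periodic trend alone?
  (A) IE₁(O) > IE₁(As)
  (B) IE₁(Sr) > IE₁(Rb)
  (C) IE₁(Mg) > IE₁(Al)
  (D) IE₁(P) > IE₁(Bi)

(C)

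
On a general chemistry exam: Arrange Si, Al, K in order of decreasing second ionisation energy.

After 1 electron has been removed, what remains? Si⁺ still has 3 valence electrons; Al⁺ still has 2 valence electrons; K⁺ is the bare [Ar] core.
Breaking into a closed-shell core is much more expensive than removing a leftover valence electron — K has the largest IE_2 here.
Valence configurations: Si⁺ [Ne]3s²3p¹, Al⁺ [Ne]3s².
Si⁺ loses a lone 3p electron whereas Al⁺ must break into a filled 3s² pair, so IE_2(Al) > IE_2(Si) even though Si has the higher nuclear charge.
The numbers (kJ/mol): Si 1577, Al 1817, K 3052.
Overall IE_2 order: Si < Al < K.

K > Al > Si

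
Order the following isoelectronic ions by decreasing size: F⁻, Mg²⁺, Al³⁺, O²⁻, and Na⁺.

All of these have 10 electrons, so size is governed by nuclear charge alone: the more protons, the stronger the pull on the same electron cloud, and the smaller the ion.
Nuclear charges: Al³⁺ (Z=13), Mg²⁺ (Z=12), Na⁺ (Z=11), F⁻ (Z=9), O²⁻ (Z=8).
Largest to smallest: O²⁻ > F⁻ > Na⁺ > Mg²⁺ > Al³⁺.

O²⁻, F⁻, Na⁺, Mg²⁺, Al³⁺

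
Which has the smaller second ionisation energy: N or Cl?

Cl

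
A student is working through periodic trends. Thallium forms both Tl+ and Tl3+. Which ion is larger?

Tl+

Both ions have Z = 81 protons, but Tl3+ has lost more electrons, so its remaining electrons feel a larger effective nuclear charge per electron and are pulled in more tightly.
Higher positive charge → smaller ion, so Tl+ > Tl3+.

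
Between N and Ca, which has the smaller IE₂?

After 1 electron has been removed, what remains? N⁺ still has 4 valence electrons; Ca⁺ still has 1 valence electron.
All are still removing valence electrons, so compare the +1 ions as you would atoms: IE_2 generally rises across a period (higher Z_eff) and falls down a group (larger shell), subject to the usual subshell exceptions.
Valence configurations: N⁺ [He]2s²2p², Ca⁺ [Ar]4s¹.
The numbers (kJ/mol): N 2856, Ca 1145.
Hence IE_2: Ca < N.

Ca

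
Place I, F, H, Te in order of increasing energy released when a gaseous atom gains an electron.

Atoms with high Z_eff and room in the valence shell (especially the halogens) have the most exothermic electron affinities.
Neither a single period nor a single group — weigh both effects.
Te > H: period and group pull opposite ways; the across-period shift dominates (190 vs 73 kJ/mol).
I > Te: I lies to the right of Te in period 5, so the across-period effect alone puts I higher.
F > I: they share group 17; the group trend gives F the larger value.
For reference (kJ/mol): H 73, F 328, Te 190, I 295.
So from lowest to highest: H < Te < I < F.

H < Te < I < F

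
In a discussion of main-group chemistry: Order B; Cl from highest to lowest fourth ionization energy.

B, Cl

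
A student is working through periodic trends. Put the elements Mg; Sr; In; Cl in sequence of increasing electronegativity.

Sr < Mg < In < Cl

Mg is in period 3, group 2; Cl is in period 3, group 17; Sr is in period 5, group 2; In is in period 5, group 13.
Electronegativity increases across a period and decreases down a group, tracking effective nuclear charge and atomic size.
These span different periods and groups, so the two trends combine.
Mg > Sr: Mg sits above Sr in group 2, so the down-group effect alone puts Mg higher.
In > Mg: period and group pull opposite ways; the across-period shift dominates (1.78 vs 1.31).
Cl > In: relative to In, both the across-period and down-group shifts push Cl's electronegativity up.
For reference (Pauling): Mg 1.31, Cl 3.16, Sr 0.95, In 1.78.
So from lowest to highest: Sr < Mg < In < Cl.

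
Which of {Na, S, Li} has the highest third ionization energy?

Li

Consider each +2 ion: Na²⁺ is already 1 electron into the core; S²⁺ still has 4 valence electrons; Li²⁺ is already 1 electron into the core.
Pulling an electron out of a noble-gas core costs far more than removing a remaining valence electron, so Na and Li sit at the high end of IE_3.
Approximate IE_3 values (kJ/mol): Na 6910, S 3357, Li 11815.
Putting it together, IE_3: S < Na < Li.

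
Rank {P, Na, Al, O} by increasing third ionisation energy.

Al, P, O, Na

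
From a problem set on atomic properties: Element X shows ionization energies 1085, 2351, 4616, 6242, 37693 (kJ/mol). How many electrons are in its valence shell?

Look for the largest jump between consecutive ionization energies: IE5/IE4 ≈ 6.0, far larger than any earlier ratio.
That jump marks the point where a core electron is being removed. So the atom has 4 valence electrons.

4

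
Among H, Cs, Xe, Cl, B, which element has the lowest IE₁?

Cs

Removing the outermost electron gets harder across a period and easier down a group.
These span different periods and groups, so the two trends combine.
B > Cs: relative to Cs, both the across-period and down-group shifts push B's first ionization energy up.
Xe > B: the two effects oppose for this pair; the across-period effect wins (1170 vs 801 kJ/mol).
Cl > Xe: the two effects oppose for this pair; the down-group effect wins (1251 vs 1170 kJ/mol).
H > Cl: the two effects oppose for this pair; the down-group effect wins (1312 vs 1251 kJ/mol).
Tabulated first ionization energy (kJ/mol): H 1312, B 801, Cl 1251, Xe 1170, Cs 376.
The lowest IE₁ among these belongs to Cs.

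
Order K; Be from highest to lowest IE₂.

The second ionization energy removes an electron from the +1 ion. For each element: K⁺ is the bare [Ar] core; Be⁺ still has 1 valence electron.
Breaking into a closed-shell core is much more expensive than removing a leftover valence electron — K has the largest IE_2 here.
The numbers (kJ/mol): K 3052, Be 1757.
Hence IE_2: Be < K.

K, Be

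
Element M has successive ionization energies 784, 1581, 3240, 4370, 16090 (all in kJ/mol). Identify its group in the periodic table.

Look for the largest jump between consecutive ionization energies: IE5/IE4 ≈ 3.7, far larger than any earlier ratio.
That jump marks the point where a core electron is being removed. So the atom has 4 valence electrons.
A main-group element with 4 valence electrons is in group 14.

Group 14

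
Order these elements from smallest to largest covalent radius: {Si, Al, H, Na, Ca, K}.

H is in period 1, group 1; Na is in period 3, group 1; Al is in period 3, group 13; Si is in period 3, group 14; K is in period 4, group 1; Ca is in period 4, group 2.
Across a period the added protons contract the valence shell; down a group each new principal shell makes the atom larger.
Here both period and group differ, so the two effects have to be weighed against each other.
Si > H: the two effects oppose for this pair; the down-group effect wins (116 vs 32 pm).
Al > Si: both are in period 3; the period trend gives Al the larger value.
Na > Al: both are in period 3; the period trend gives Na the larger value.
Ca > Na: period and group pull opposite ways; the down-group shift dominates (171 vs 155 pm).
K > Ca: K lies to the left of Ca in period 4, so the across-period effect alone puts K larger.
Approximate values (pm): H 32, Na 155, Al 126, Si 116, K 196, Ca 171.
So from smallest to largest: H < Si < Al < Na < Ca < K.

H, Si, Al, Na, Ca, K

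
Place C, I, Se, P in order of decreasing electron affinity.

I > Se > C > P

Atoms with high Z_eff and room in the valence shell (especially the halogens) have the most exothermic electron affinities.
A diagonal step moves right (one effect) and down (the opposite effect) at once.
C > P: period and group pull opposite ways; the down-group shift dominates (122 vs 72 kJ/mol).
Se > C: period and group pull opposite ways; the across-period shift dominates (195 vs 122 kJ/mol).
I > Se: the two effects oppose for this pair; the across-period effect wins (295 vs 195 kJ/mol).
For reference (kJ/mol): C 122, P 72, Se 195, I 295.
So from highest to lowest: I > Se > C > P.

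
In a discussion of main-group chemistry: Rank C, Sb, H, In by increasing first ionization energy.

In < Sb < C < H

IE₁ increases left→right with effective nuclear charge and decreases top→bottom as the valence shell moves farther out.
These span different periods and groups, so the two trends combine.
Sb > In: both are in period 5; the period trend gives Sb the larger value.
C > Sb: period and group pull opposite ways; the down-group shift dominates (1086 vs 831 kJ/mol).
H > C: the two effects oppose for this pair; the down-group effect wins (1312 vs 1086 kJ/mol).
For reference (kJ/mol): H 1312, C 1086, In 558, Sb 831.
So from lowest to highest: In < Sb < C < H.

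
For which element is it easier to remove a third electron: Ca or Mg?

Ca

After 2 electrons have been removed, what remains? Ca²⁺ is the bare [Ar] core; Mg²⁺ is the bare [Ne] core.
All of these are removing an electron from a noble-gas core or deeper; the smaller core (lower principal quantum number) is held far more tightly, and within a period the higher nuclear charge binds the same core more tightly.
The numbers (kJ/mol): Ca 4912, Mg 7733.
Putting it together, IE_3: Ca < Mg.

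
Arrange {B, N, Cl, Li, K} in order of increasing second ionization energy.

IE_2 is the cost of taking one more electron from the +1 cation: B⁺ still has 2 valence electrons; N⁺ still has 4 valence electrons; Cl⁺ still has 6 valence electrons; Li⁺ is the bare [He] core; K⁺ is the bare [Ar] core.
Core electrons are held far more tightly than valence electrons, so K and Li top the IE_2 order.
Valence configurations: B⁺ [He]2s², N⁺ [He]2s²2p², Cl⁺ [Ne]3s²3p⁴.
The numbers (kJ/mol): B 2427, N 2856, Cl 2298, Li 7298, K 3052.
Hence IE_2: Cl < B < N < K < Li.

Cl < B < N < K < Li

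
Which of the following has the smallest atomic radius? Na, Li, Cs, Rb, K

Li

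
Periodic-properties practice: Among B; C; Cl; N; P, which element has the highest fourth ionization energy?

B

IE_4 is the cost of taking one more electron from the +3 cation: B³⁺ is the bare [He] core; C³⁺ still has 1 valence electron; Cl³⁺ still has 4 valence electrons; N³⁺ still has 2 valence electrons; P³⁺ still has 2 valence electrons.
Core electrons are held far more tightly than valence electrons, so B tops the IE_4 order.
Valence configurations: C³⁺ [He]2s¹, Cl³⁺ [Ne]3s²3p², N³⁺ [He]2s², P³⁺ [Ne]3s².
Approximate IE_4 values (kJ/mol): B 25026, C 6223, Cl 5159, N 7475, P 4964.
Overall IE_4 order: P < Cl < C < N < B.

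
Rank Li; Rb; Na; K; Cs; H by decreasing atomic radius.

H is in period 1, group 1; Li is in period 2, group 1; Na is in period 3, group 1; K is in period 4, group 1; Rb is in period 5, group 1; Cs is in period 6, group 1.
Radius decreases left→right (rising Z_eff, same n) and increases top→bottom (higher n).
All are in group 1, so atomic radius increases down the group.
So from largest to smallest: Cs > Rb > K > Na > Li > H.

Cs > Rb > K > Na > Li > H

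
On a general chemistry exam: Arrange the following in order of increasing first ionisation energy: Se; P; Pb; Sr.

Sr < Pb < Se < P

IE₁ increases left→right with effective nuclear charge and decreases top→bottom as the valence shell moves farther out.
These span different periods and groups, so the two trends combine.
Pb > Sr: period and group pull opposite ways; the across-period shift dominates (716 vs 550 kJ/mol).
Se > Pb: both effects reinforce here, so Se is clearly the higher of the two.
P > Se: the two effects oppose for this pair; the down-group effect wins (1012 vs 941 kJ/mol).
Tabulated first ionization energy (kJ/mol): P 1012, Se 941, Sr 550, Pb 716.
So from lowest to highest: Sr < Pb < Se < P.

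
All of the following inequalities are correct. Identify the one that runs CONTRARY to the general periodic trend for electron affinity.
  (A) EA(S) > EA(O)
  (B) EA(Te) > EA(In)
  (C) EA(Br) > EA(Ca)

(A)

The general trend: electron affinity increases across a period and decreases down a group.
(A) S (period 3, group 16) vs O (period 2, group 16): the stated order contradicts the simple trend.
(B) Te (period 5, group 16) vs In (period 5, group 13): the stated order agrees with the simple trend.
(C) Br (period 4, group 17) vs Ca (period 4, group 2): the stated order agrees with the simple trend.
The exception is (A): the compact 2p subshell of O repels the added electron more than S's larger 3p does.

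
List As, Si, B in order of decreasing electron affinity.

B is in period 2, group 13; Si is in period 3, group 14; As is in period 4, group 15.
Adding an electron releases more energy for atoms nearer the top right (short of the noble gases).
A diagonal step moves right (one effect) and down (the opposite effect) at once.
As > B: period and group pull opposite ways; the across-period shift dominates (78 vs 27 kJ/mol).
Si > As: period and group pull opposite ways; the down-group shift dominates (134 vs 78 kJ/mol).
Approximate values (kJ/mol): B 27, Si 134, As 78.
So from highest to lowest: Si > As > B.

Si > As > B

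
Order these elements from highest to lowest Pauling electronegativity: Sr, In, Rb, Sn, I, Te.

Electronegativity increases across a period and decreases down a group, tracking effective nuclear charge and atomic size.
All lie in period 5, so electronegativity increases left to right.
So from highest to lowest: I > Te > Sn > In > Sr > Rb.

I > Te > Sn > In > Sr > Rb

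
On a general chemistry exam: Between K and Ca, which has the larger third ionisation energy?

Ca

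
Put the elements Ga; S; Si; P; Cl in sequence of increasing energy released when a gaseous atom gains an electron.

Si is in period 3, group 14; P is in period 3, group 15; S is in period 3, group 16; Cl is in period 3, group 17; Ga is in period 4, group 13.
EA tends to increase across a period and decrease down a group, though the pattern is less regular than for IE or radius.
Here both period and group differ, so the two effects have to be weighed against each other.
P > Ga: both effects reinforce here, so P is clearly the higher of the two.
Si > P: this pair runs against the simple trend — see the exception note.
S > Si: both are in period 3; the period trend gives S the larger value.
Cl > S: both are in period 3; the period trend gives Cl the larger value.
Note the exception: Si has a higher electron affinity than P, contrary to the simple trend — adding an electron to P's half-filled 3p³ is unfavourable, so Si (3p²) has the more exothermic EA.
Tabulated electron affinity (kJ/mol): Si 134, P 72, S 200, Cl 349, Ga 29.
So from lowest to highest: Ga < P < Si < S < Cl.

Ga, P, Si, S, Cl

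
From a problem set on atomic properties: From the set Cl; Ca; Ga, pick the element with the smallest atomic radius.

Cl

Cl is in period 3, group 17; Ca is in period 4, group 2; Ga is in period 4, group 13.
Across a period the added protons contract the valence shell; down a group each new principal shell makes the atom larger.
Neither a single period nor a single group — weigh both effects.
Ga > Cl: relative to Cl, both the across-period and down-group shifts push Ga's atomic radius up.
Ca > Ga: Ca lies to the left of Ga in period 4, so the across-period effect alone puts Ca larger.
For reference (pm): Cl 99, Ca 171, Ga 124.
The smallest atomic radius among these belongs to Cl.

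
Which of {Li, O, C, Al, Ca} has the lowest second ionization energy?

Consider each +1 ion: Li⁺ is the bare [He] core; O⁺ still has 5 valence electrons; C⁺ still has 3 valence electrons; Al⁺ still has 2 valence electrons; Ca⁺ still has 1 valence electron.
Core electrons are held far more tightly than valence electrons, so Li tops the IE_2 order.
Valence configurations: O⁺ [He]2s²2p³, C⁺ [He]2s²2p¹, Al⁺ [Ne]3s², Ca⁺ [Ar]4s¹.
Tabulated IE_2 (kJ/mol): Li 7298, O 3388, C 2353, Al 1817, Ca 1145.
So the second ionization energies run Ca < Al < C < O < Li.

Ca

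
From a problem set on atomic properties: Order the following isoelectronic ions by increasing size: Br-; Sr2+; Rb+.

Sr2+ < Rb+ < Br-

All of these have 36 electrons, so size is governed by nuclear charge alone: the more protons, the stronger the pull on the same electron cloud, and the smaller the ion.
Nuclear charges: Sr2+ (Z=38), Rb+ (Z=37), Br- (Z=35).
Smallest to largest: Sr2+ < Rb+ < Br-.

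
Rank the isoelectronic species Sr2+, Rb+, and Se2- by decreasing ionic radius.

Se2- > Rb+ > Sr2+

All of these have 36 electrons, so size is governed by nuclear charge alone: the more protons, the stronger the pull on the same electron cloud, and the smaller the ion.
Nuclear charges: Sr2+ (Z=38), Rb+ (Z=37), Se2- (Z=34).
Largest to smallest: Se2- > Rb+ > Sr2+.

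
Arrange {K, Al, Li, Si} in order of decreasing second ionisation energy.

The second ionization energy removes an electron from the +1 ion. For each element: K⁺ is the bare [Ar] core; Al⁺ still has 2 valence electrons; Li⁺ is the bare [He] core; Si⁺ still has 3 valence electrons.
Pulling an electron out of a noble-gas core costs far more than removing a remaining valence electron, so K and Li sit at the high end of IE_2.
Valence configurations: Al⁺ [Ne]3s², Si⁺ [Ne]3s²3p¹.
Si⁺ loses a lone 3p electron whereas Al⁺ must break into a filled 3s² pair, so IE_2(Al) > IE_2(Si) even though Si has the higher nuclear charge.
Tabulated IE_2 (kJ/mol): K 3052, Al 1817, Li 7298, Si 1577.
So the second ionization energies run Si < Al < K < Li.

Li, K, Al, Si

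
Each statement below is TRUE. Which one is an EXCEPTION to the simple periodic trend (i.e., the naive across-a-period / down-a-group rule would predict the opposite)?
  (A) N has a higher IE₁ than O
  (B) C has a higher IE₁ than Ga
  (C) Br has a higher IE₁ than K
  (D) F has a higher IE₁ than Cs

The general trend: IE₁ increases across a period and decreases down a group.
(A) N (period 2, group 15) vs O (period 2, group 16): the stated order contradicts the simple trend.
(B) C (period 2, group 14) vs Ga (period 4, group 13): the stated order agrees with the simple trend.
(C) Br (period 4, group 17) vs K (period 4, group 1): the stated order agrees with the simple trend.
(D) F (period 2, group 17) vs Cs (period 6, group 1): the stated order agrees with the simple trend.
The exception is (A): pairing an electron in O's 2p⁴ costs repulsion energy, so O ionizes more easily than half-filled N (2p³).

(A)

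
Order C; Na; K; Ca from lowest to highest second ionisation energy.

Ca < C < K < Na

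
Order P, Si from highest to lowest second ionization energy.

Consider each +1 ion: P⁺ still has 4 valence electrons; Si⁺ still has 3 valence electrons.
All are still removing valence electrons, so compare the +1 ions as you would atoms: IE_2 generally rises across a period (higher Z_eff) and falls down a group (larger shell), subject to the usual subshell exceptions.
Valence configurations: P⁺ [Ne]3s²3p², Si⁺ [Ne]3s²3p¹.
The numbers (kJ/mol): P 1907, Si 1577.
Hence IE_2: Si < P.

P > Si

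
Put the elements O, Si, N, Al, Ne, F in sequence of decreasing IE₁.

First ionization energy rises across a period (greater Z_eff holds electrons more tightly) and falls down a group (valence electrons are farther from the nucleus).
Neither a single period nor a single group — weigh both effects.
Si > Al: Si lies to the right of Al in period 3, so the across-period effect alone puts Si higher.
O > Si: relative to Si, both the across-period and down-group shifts push O's first ionization energy up.
N > O: this pair runs against the simple trend — see the exception note.
F > N: both are in period 2; the period trend gives F the larger value.
Ne > F: Ne lies to the right of F in period 2, so the across-period effect alone puts Ne higher.
Note the exception: N has a higher first ionization energy than O, contrary to the simple trend — pairing an electron in O's 2p⁴ costs repulsion energy, so O ionizes more easily than half-filled N (2p³).
For reference (kJ/mol): N 1402, O 1314, F 1681, Ne 2081, Al 578, Si 786.
So from highest to lowest: Ne > F > N > O > Si > Al.

Ne > F > N > O > Si > Al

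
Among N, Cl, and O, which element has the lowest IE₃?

Cl

IE_3 is the cost of taking one more electron from the +2 cation: N²⁺ still has 3 valence electrons; Cl²⁺ still has 5 valence electrons; O²⁺ still has 4 valence electrons.
All are still removing valence electrons, so compare the +2 ions as you would atoms: IE_3 generally rises across a period (higher Z_eff) and falls down a group (larger shell), subject to the usual subshell exceptions.
Valence configurations: N²⁺ [He]2s²2p¹, Cl²⁺ [Ne]3s²3p³, O²⁺ [He]2s²2p².
Approximate IE_3 values (kJ/mol): N 4578, Cl 3822, O 5300.
Overall IE_3 order: Cl < N < O.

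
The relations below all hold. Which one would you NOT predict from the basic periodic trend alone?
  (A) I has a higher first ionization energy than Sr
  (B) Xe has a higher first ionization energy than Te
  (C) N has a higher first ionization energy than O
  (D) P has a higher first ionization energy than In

The general trend: first ionization energy increases across a period and decreases down a group.
(A) I (period 5, group 17) vs Sr (period 5, group 2): the stated order agrees with the simple trend.
(B) Xe (period 5, group 18) vs Te (period 5, group 16): the stated order agrees with the simple trend.
(C) N (period 2, group 15) vs O (period 2, group 16): the stated order contradicts the simple trend.
(D) P (period 3, group 15) vs In (period 5, group 13): the stated order agrees with the simple trend.
The exception is (C): pairing an electron in O's 2p⁴ costs repulsion energy, so O ionizes more easily than half-filled N (2p³).

(C)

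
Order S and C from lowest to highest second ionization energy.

Consider each +1 ion: S⁺ still has 5 valence electrons; C⁺ still has 3 valence electrons.
All are still removing valence electrons, so compare the +1 ions as you would atoms: IE_2 generally rises across a period (higher Z_eff) and falls down a group (larger shell), subject to the usual subshell exceptions.
Valence configurations: S⁺ [Ne]3s²3p³, C⁺ [He]2s²2p¹.
Tabulated IE_2 (kJ/mol): S 2252, C 2353.
Hence IE_2: S < C.

S < C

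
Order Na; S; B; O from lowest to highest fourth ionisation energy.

S < O < Na < B

After 3 electrons have been removed, what remains? Na³⁺ is already 2 electrons into the core; S³⁺ still has 3 valence electrons; B³⁺ is the bare [He] core; O³⁺ still has 3 valence electrons.
Core electrons are held far more tightly than valence electrons, so Na and B top the IE_4 order.
Valence configurations: S³⁺ [Ne]3s²3p¹, O³⁺ [He]2s²2p¹.
Approximate IE_4 values (kJ/mol): Na 9543, S 4556, B 25026, O 7469.
Hence IE_4: S < O < Na < B.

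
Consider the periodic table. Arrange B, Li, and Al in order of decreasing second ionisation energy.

IE_2 is the cost of taking one more electron from the +1 cation: B⁺ still has 2 valence electrons; Li⁺ is the bare [He] core; Al⁺ still has 2 valence electrons.
Breaking into a closed-shell core is much more expensive than removing a leftover valence electron — Li has the largest IE_2 here.
Valence configurations: B⁺ [He]2s², Al⁺ [Ne]3s².
The numbers (kJ/mol): B 2427, Li 7298, Al 1817.
So the second ionization energies run Al < B < Li.

Li > B > Al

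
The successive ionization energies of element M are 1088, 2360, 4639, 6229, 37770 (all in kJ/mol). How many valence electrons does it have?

Look for the largest jump between consecutive ionization energies: IE5/IE4 ≈ 6.1, far larger than any earlier ratio.
That jump marks the point where a core electron is being removed. So the atom has 4 valence electrons.

4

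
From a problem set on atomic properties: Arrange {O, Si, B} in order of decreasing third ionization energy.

O > B > Si

Consider each +2 ion: O²⁺ still has 4 valence electrons; Si²⁺ still has 2 valence electrons; B²⁺ still has 1 valence electron.
All are still removing valence electrons, so compare the +2 ions as you would atoms: IE_3 generally rises across a period (higher Z_eff) and falls down a group (larger shell), subject to the usual subshell exceptions.
Valence configurations: O²⁺ [He]2s²2p², Si²⁺ [Ne]3s², B²⁺ [He]2s¹.
Approximate IE_3 values (kJ/mol): O 5300, Si 3232, B 3660.
So the third ionization energies run Si < B < O.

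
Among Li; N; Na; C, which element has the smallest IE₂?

The second ionization energy removes an electron from the +1 ion. For each element: Li⁺ is the bare [He] core; N⁺ still has 4 valence electrons; Na⁺ is the bare [Ne] core; C⁺ still has 3 valence electrons.
Breaking into a closed-shell core is much more expensive than removing a leftover valence electron — Na and Li have the largest IE_2 here.
Valence configurations: N⁺ [He]2s²2p², C⁺ [He]2s²2p¹.
The numbers (kJ/mol): Li 7298, N 2856, Na 4562, C 2353.
Hence IE_2: C < N < Na < Li.

C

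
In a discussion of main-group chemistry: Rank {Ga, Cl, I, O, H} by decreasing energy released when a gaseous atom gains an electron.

EA tends to increase across a period and decrease down a group, though the pattern is less regular than for IE or radius.
These span different periods and groups, so the two trends combine.
H > Ga: the two effects oppose for this pair; the down-group effect wins (73 vs 29 kJ/mol).
O > H: period and group pull opposite ways; the across-period shift dominates (141 vs 73 kJ/mol).
I > O: the two effects oppose for this pair; the across-period effect wins (295 vs 141 kJ/mol).
Cl > I: Cl sits above I in group 17, so the down-group effect alone puts Cl higher.
For reference (kJ/mol): H 73, O 141, Cl 349, Ga 29, I 295.
So from highest to lowest: Cl > I > O > H > Ga.

Cl, I, O, H, Ga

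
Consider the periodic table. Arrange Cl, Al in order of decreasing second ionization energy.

IE_2 is the cost of taking one more electron from the +1 cation: Cl⁺ still has 6 valence electrons; Al⁺ still has 2 valence electrons.
All are still removing valence electrons, so compare the +1 ions as you would atoms: IE_2 generally rises across a period (higher Z_eff) and falls down a group (larger shell), subject to the usual subshell exceptions.
Valence configurations: Cl⁺ [Ne]3s²3p⁴, Al⁺ [Ne]3s².
Approximate IE_2 values (kJ/mol): Cl 2298, Al 1817.
Hence IE_2: Al < Cl.

Cl > Al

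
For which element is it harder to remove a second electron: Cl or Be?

Cl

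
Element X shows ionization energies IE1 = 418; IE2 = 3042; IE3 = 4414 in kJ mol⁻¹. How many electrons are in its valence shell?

Look for the largest jump between consecutive ionization energies: IE2/IE1 ≈ 7.3, far larger than any earlier ratio.
That jump marks the point where a core electron is being removed. So the atom has 1 valence electron.

1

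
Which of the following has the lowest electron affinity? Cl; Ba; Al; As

Ba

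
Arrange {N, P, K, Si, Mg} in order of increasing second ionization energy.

Consider each +1 ion: N⁺ still has 4 valence electrons; P⁺ still has 4 valence electrons; K⁺ is the bare [Ar] core; Si⁺ still has 3 valence electrons; Mg⁺ still has 1 valence electron.
Core electrons are held far more tightly than valence electrons, so K tops the IE_2 order.
Valence configurations: N⁺ [He]2s²2p², P⁺ [Ne]3s²3p², Si⁺ [Ne]3s²3p¹, Mg⁺ [Ne]3s¹.
The numbers (kJ/mol): N 2856, P 1907, K 3052, Si 1577, Mg 1451.
Putting it together, IE_2: Mg < Si < P < N < K.

Mg, Si, P, N, K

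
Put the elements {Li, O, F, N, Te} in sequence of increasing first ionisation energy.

Li < Te < O < N < F

Li is in period 2, group 1; N is in period 2, group 15; O is in period 2, group 16; F is in period 2, group 17; Te is in period 5, group 16.
Removing the outermost electron gets harder across a period and easier down a group.
These span different periods and groups, so the two trends combine.
Te > Li: the two effects oppose for this pair; the across-period effect wins (869 vs 520 kJ/mol).
O > Te: they share group 16; the group trend gives O the larger value.
N > O: this pair runs against the simple trend — see the exception note.
F > N: both are in period 2; the period trend gives F the larger value.
Note the exception: N has a higher first ionization energy than O, contrary to the simple trend — pairing an electron in O's 2p⁴ costs repulsion energy, so O ionizes more easily than half-filled N (2p³).
For reference (kJ/mol): Li 520, N 1402, O 1314, F 1681, Te 869.
So from lowest to highest: Li < Te < O < N < F.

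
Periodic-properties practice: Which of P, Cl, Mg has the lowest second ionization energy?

Consider each +1 ion: P⁺ still has 4 valence electrons; Cl⁺ still has 6 valence electrons; Mg⁺ still has 1 valence electron.
All are still removing valence electrons, so compare the +1 ions as you would atoms: IE_2 generally rises across a period (higher Z_eff) and falls down a group (larger shell), subject to the usual subshell exceptions.
Valence configurations: P⁺ [Ne]3s²3p², Cl⁺ [Ne]3s²3p⁴, Mg⁺ [Ne]3s¹.
Approximate IE_2 values (kJ/mol): P 1907, Cl 2298, Mg 1451.
Hence IE_2: Mg < P < Cl.

Mg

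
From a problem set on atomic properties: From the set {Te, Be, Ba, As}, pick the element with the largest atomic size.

Be is in period 2, group 2; As is in period 4, group 15; Te is in period 5, group 16; Ba is in period 6, group 2.
Radius decreases left→right (rising Z_eff, same n) and increases top→bottom (higher n).
These span different periods and groups, so the two trends combine.
As > Be: the two effects oppose for this pair; the down-group effect wins (121 vs 102 pm).
Te > As: period and group pull opposite ways; the down-group shift dominates (136 vs 121 pm).
Ba > Te: relative to Te, both the across-period and down-group shifts push Ba's atomic radius up.
Tabulated atomic radius (pm): Be 102, As 121, Te 136, Ba 196.
The largest atomic size among these belongs to Ba.

Ba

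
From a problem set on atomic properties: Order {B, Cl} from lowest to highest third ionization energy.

B < Cl

After 2 electrons have been removed, what remains? B²⁺ still has 1 valence electron; Cl²⁺ still has 5 valence electrons.
All are still removing valence electrons, so compare the +2 ions as you would atoms: IE_3 generally rises across a period (higher Z_eff) and falls down a group (larger shell), subject to the usual subshell exceptions.
Valence configurations: B²⁺ [He]2s¹, Cl²⁺ [Ne]3s²3p³.
The numbers (kJ/mol): B 3660, Cl 3822.
Putting it together, IE_3: B < Cl.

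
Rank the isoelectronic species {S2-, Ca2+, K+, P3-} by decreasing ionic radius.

All of these have 18 electrons, so size is governed by nuclear charge alone: the more protons, the stronger the pull on the same electron cloud, and the smaller the ion.
Nuclear charges: Ca2+ (Z=20), K+ (Z=19), S2- (Z=16), P3- (Z=15).
Largest to smallest: P3- > S2- > K+ > Ca2+.

P3- > S2- > K+ > Ca2+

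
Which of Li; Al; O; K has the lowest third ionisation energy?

Al

After 2 electrons have been removed, what remains? Li²⁺ is already 1 electron into the core; Al²⁺ still has 1 valence electron; O²⁺ still has 4 valence electrons; K²⁺ is already 1 electron into the core.
Usually core removal costs more than valence removal, but here the competition is close: a tightly held n=2 valence electron can cost more to remove than an n=3 core electron, so the actual values have to decide it.
Valence configurations: Al²⁺ [Ne]3s¹, O²⁺ [He]2s²2p².
The numbers (kJ/mol): Li 11815, Al 2745, O 5300, K 4420.
Putting it together, IE_3: Al < K < O < Li.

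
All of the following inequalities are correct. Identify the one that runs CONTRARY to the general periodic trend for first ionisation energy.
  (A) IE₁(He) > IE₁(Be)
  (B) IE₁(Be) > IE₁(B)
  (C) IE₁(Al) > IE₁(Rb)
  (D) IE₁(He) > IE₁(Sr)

(B)

The general trend: first ionisation energy increases across a period and decreases down a group.
(A) He (period 1, group 18) vs Be (period 2, group 2): the stated order agrees with the simple trend.
(B) Be (period 2, group 2) vs B (period 2, group 13): the stated order contradicts the simple trend.
(C) Al (period 3, group 13) vs Rb (period 5, group 1): the stated order agrees with the simple trend.
(D) He (period 1, group 18) vs Sr (period 5, group 2): the stated order agrees with the simple trend.
The exception is (B): removing B's lone 2p electron is easier than breaking Be's filled 2s².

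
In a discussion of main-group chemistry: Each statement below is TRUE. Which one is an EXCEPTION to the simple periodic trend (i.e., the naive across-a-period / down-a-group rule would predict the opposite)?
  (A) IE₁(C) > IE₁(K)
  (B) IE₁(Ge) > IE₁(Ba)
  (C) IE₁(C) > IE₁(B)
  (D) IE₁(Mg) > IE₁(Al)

(D)

The general trend: IE₁ increases across a period and decreases down a group.
(A) C (period 2, group 14) vs K (period 4, group 1): the stated order agrees with the simple trend.
(B) Ge (period 4, group 14) vs Ba (period 6, group 2): the stated order agrees with the simple trend.
(C) C (period 2, group 14) vs B (period 2, group 13): the stated order agrees with the simple trend.
(D) Mg (period 3, group 2) vs Al (period 3, group 13): the stated order contradicts the simple trend.
The exception is (D): Al's single 3p electron is easier to remove than one from Mg's filled 3s².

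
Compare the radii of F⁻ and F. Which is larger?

F⁻

Forming F⁻ adds 1 electron to F. More electron–electron repulsion in the same shell, with unchanged nuclear charge, lets the cloud expand.
An anion is larger than its parent atom: F⁻ > F.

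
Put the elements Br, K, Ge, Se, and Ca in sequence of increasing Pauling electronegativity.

K < Ca < Ge < Se < Br

K is in period 4, group 1; Ca is in period 4, group 2; Ge is in period 4, group 14; Se is in period 4, group 16; Br is in period 4, group 17.
Electronegativity increases across a period and decreases down a group, tracking effective nuclear charge and atomic size.
All lie in period 4, so electronegativity increases left to right.
So from lowest to highest: K < Ca < Ge < Se < Br.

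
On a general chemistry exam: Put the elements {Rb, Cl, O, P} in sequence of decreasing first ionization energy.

O is in period 2, group 16; P is in period 3, group 15; Cl is in period 3, group 17; Rb is in period 5, group 1.
Removing the outermost electron gets harder across a period and easier down a group.
These span different periods and groups, so the two trends combine.
P > Rb: relative to Rb, both the across-period and down-group shifts push P's first ionization energy up.
Cl > P: both are in period 3; the period trend gives Cl the larger value.
O > Cl: period and group pull opposite ways; the down-group shift dominates (1314 vs 1251 kJ/mol).
Approximate values (kJ/mol): O 1314, P 1012, Cl 1251, Rb 403.
So from highest to lowest: O > Cl > P > Rb.

O > Cl > P > Rb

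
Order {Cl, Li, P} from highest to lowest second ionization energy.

Consider each +1 ion: Cl⁺ still has 6 valence electrons; Li⁺ is the bare [He] core; P⁺ still has 4 valence electrons.
Pulling an electron out of a noble-gas core costs far more than removing a remaining valence electron, so Li sits at the high end of IE_2.
Valence configurations: Cl⁺ [Ne]3s²3p⁴, P⁺ [Ne]3s²3p².
The numbers (kJ/mol): Cl 2298, Li 7298, P 1907.
Putting it together, IE_2: P < Cl < Li.

Li > Cl > P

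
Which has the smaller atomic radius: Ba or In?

Moving right in a period, electrons are added to the same shell under a stronger nuclear pull, so atoms get smaller; moving down, a new shell is opened and atoms get larger.
These span different periods and groups, so the two trends combine.
Ba > In: relative to In, both the across-period and down-group shifts push Ba's atomic radius up.
Tabulated atomic radius (pm): In 142, Ba 196.
So In has the smaller atomic radius (In < Ba).

In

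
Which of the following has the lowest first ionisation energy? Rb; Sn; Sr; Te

Rb is in period 5, group 1; Sr is in period 5, group 2; Sn is in period 5, group 14; Te is in period 5, group 16.
Across a period the outer electron is held more tightly (higher IE₁); down a group it sits in a higher shell, more shielded, and comes off more easily.
All lie in period 5, so first ionization energy increases left to right.
The lowest first ionisation energy among these belongs to Rb.

Rb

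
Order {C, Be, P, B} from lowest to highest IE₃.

After 2 electrons have been removed, what remains? C²⁺ still has 2 valence electrons; Be²⁺ is the bare [He] core; P²⁺ still has 3 valence electrons; B²⁺ still has 1 valence electron.
Pulling an electron out of a noble-gas core costs far more than removing a remaining valence electron, so Be sits at the high end of IE_3.
Valence configurations: C²⁺ [He]2s², P²⁺ [Ne]3s²3p¹, B²⁺ [He]2s¹.
Tabulated IE_3 (kJ/mol): C 4620, Be 14849, P 2914, B 3660.
So the third ionization energies run P < B < C < Be.

P, B, C, Be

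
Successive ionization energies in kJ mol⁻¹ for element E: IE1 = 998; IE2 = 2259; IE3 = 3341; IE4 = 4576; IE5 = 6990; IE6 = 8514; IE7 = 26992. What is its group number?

Look for the largest jump between consecutive ionization energies: IE7/IE6 ≈ 3.2, far larger than any earlier ratio.
That jump marks the point where a core electron is being removed. So the atom has 6 valence electrons.
A main-group element with 6 valence electrons is in group 16.

Group 16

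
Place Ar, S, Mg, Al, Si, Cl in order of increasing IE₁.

Mg is in period 3, group 2; Al is in period 3, group 13; Si is in period 3, group 14; S is in period 3, group 16; Cl is in period 3, group 17; Ar is in period 3, group 18.
IE₁ increases left→right with effective nuclear charge and decreases top→bottom as the valence shell moves farther out.
All lie in period 3; the across-period trend (first ionization energy increases left to right) applies, with the exception below.
Note the exception: Mg has a higher first ionization energy than Al, contrary to the simple trend — Al's single 3p electron is easier to remove than one from Mg's filled 3s².
For reference (kJ/mol): Mg 738, Al 578, Si 786, S 1000, Cl 1251, Ar 1521.
So from lowest to highest: Al < Mg < Si < S < Cl < Ar.

Al, Mg, Si, S, Cl, Ar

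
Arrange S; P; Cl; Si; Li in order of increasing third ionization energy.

IE_3 is the cost of taking one more electron from the +2 cation: S²⁺ still has 4 valence electrons; P²⁺ still has 3 valence electrons; Cl²⁺ still has 5 valence electrons; Si²⁺ still has 2 valence electrons; Li²⁺ is already 1 electron into the core.
Pulling an electron out of a noble-gas core costs far more than removing a remaining valence electron, so Li sits at the high end of IE_3.
Valence configurations: S²⁺ [Ne]3s²3p², P²⁺ [Ne]3s²3p¹, Cl²⁺ [Ne]3s²3p³, Si²⁺ [Ne]3s².
P²⁺ loses a lone 3p electron whereas Si²⁺ must break into a filled 3s² pair, so IE_3(Si) > IE_3(P) even though P has the higher nuclear charge.
Approximate IE_3 values (kJ/mol): S 3357, P 2914, Cl 3822, Si 3232, Li 11815.
So the third ionization energies run P < Si < S < Cl < Li.

P, Si, S, Cl, Li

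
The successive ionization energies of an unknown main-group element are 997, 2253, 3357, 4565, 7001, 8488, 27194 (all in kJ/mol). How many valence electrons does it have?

6

Look for the largest jump between consecutive ionization energies: IE7/IE6 ≈ 3.2, far larger than any earlier ratio.
That jump marks the point where a core electron is being removed. So the atom has 6 valence electrons.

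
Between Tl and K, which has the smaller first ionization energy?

K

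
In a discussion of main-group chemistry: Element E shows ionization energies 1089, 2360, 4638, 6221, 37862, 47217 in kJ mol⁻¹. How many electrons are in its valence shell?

Look for the largest jump between consecutive ionization energies: IE5/IE4 ≈ 6.1, far larger than any earlier ratio.
That jump marks the point where a core electron is being removed. So the atom has 4 valence electrons.

4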